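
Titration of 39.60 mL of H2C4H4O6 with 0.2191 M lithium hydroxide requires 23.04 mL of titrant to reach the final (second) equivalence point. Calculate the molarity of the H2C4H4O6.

0.0637 M

n(LiOH) = 0.2191 x 0.02304 = 0.005048 mol.
At the final (second) equivalence point, 2 mol OH^- react per mol H2C4H4O6, so n(H2C4H4O6) = 0.005048 / 2 = 0.002524 mol.
[H2C4H4O6] = 0.002524 / 0.03960 L = 0.0637 M.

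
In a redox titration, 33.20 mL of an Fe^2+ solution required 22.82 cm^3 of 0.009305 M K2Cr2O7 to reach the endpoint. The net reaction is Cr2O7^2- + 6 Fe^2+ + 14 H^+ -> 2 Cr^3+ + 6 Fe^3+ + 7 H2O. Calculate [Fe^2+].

n(K2Cr2O7) = 0.009305 x 0.02282 = 0.0002123 mol.
From the balanced equation, 1 mol K2Cr2O7 reacts with 6 mol Fe^2+, so n(Fe^2+) = 0.0002123 x 6/1 = 0.001274 mol.
[Fe^2+] = 0.001274 / 0.03320 L = 0.0384 M.

0.0384 M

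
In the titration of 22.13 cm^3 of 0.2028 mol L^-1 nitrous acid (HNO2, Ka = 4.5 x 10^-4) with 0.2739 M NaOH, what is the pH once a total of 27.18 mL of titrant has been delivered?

n(acid) = 0.2028 x 0.02213 = 0.004488 mol; n(NaOH) added = 0.2739 x 0.02718 = 0.007445 mol.
Base is in excess by 0.007445 - 0.004488 = 0.002957 mol in a total volume of 0.04931 L.
[OH^-] = 0.002957/0.04931 = 0.05996 M, so pOH = 1.22 and pH = 14.00 - 1.22 = 12.78.

12.78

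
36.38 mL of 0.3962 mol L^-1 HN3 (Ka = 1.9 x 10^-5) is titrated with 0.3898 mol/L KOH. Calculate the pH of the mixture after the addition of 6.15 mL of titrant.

4.02

Initial n(HN3) = 0.3962 x 0.03638 = 0.01441 mol.
n(KOH) added = 0.3898 x 0.006150 = 0.002397 mol, converting that many moles of HN3 to N3-.
Remaining n(HN3) = 0.01202 mol; n(N3-) = 0.002397 mol.
By Henderson-Hasselbalch, pH = pKa + log([A^-]/[HA]) = 4.72 + log(0.002397/0.01202) = 4.72 + (-0.70) = 4.02.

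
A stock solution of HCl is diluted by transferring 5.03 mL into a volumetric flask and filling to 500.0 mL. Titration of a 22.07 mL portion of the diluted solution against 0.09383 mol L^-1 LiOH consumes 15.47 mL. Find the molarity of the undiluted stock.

n(LiOH) = 0.09383 x 0.01547 = 0.001452 mol.
n(HCl) in the aliquot = 0.001452 mol.
[diluted HCl] = 0.001452 / 0.02207 = 0.06577 M.
Dilution factor = 500.0/5.030 = 99.40, so [stock] = 0.06577 x 99.40 = 6.54 M.

6.54 M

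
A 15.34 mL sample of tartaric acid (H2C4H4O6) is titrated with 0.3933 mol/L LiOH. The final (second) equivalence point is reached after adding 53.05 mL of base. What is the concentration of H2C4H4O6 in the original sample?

0.680 M

n(LiOH) = 0.3933 x 0.05305 = 0.02086 mol.
At the final (second) equivalence point, 2 mol OH^- react per mol H2C4H4O6, so n(H2C4H4O6) = 0.02086 / 2 = 0.01043 mol.
[H2C4H4O6] = 0.01043 / 0.01534 L = 0.680 M.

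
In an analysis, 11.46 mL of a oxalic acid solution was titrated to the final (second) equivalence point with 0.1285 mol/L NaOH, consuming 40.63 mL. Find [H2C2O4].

0.228 M

n(NaOH) = 0.1285 x 0.04063 = 0.005221 mol.
At the final (second) equivalence point, 2 mol OH^- react per mol H2C2O4, so n(H2C2O4) = 0.005221 / 2 = 0.002610 mol.
[H2C2O4] = 0.002610 / 0.01146 L = 0.228 M.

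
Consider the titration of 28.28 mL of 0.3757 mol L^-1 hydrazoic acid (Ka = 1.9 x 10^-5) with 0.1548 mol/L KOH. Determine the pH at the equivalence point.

n(HN3) = 0.3757 x 0.02828 = 0.01062 mol; V(KOH) at equivalence = 0.01062/0.1548 = 0.06864 L.
At equivalence all the acid is converted to N3-; total volume = 0.02828 + 0.06864 = 0.09692 L, so [N3-] = 0.01062/0.09692 = 0.1096 M.
Kb = Kw/Ka = 1.0e-14 / 1.9 x 10^-5 = 5.26e-10.
[OH^-] = sqrt(Kb x [N3-]) = sqrt(5.26e-10 x 0.1096) = 7.60e-6 M.
pOH = 5.12, so pH = 14.00 - 5.12 = 8.88.

8.88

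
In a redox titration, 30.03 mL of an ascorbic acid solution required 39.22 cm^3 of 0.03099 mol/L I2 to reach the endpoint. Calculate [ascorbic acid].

n(I2) = 0.03099 x 0.03922 = 0.001215 mol.
From the balanced equation, 1 mol I2 reacts with 1 mol ascorbic acid, so n(ascorbic acid) = 0.001215 x 1/1 = 0.001215 mol.
[ascorbic acid] = 0.001215 / 0.03003 L = 0.0405 M.

0.0405 M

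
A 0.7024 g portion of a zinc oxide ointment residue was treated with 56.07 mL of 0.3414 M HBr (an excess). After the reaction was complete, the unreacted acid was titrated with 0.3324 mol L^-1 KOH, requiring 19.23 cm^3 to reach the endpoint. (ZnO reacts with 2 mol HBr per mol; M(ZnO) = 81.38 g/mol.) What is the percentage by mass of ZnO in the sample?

Total n(HBr) added = 0.3414 x 0.05607 = 0.01914 mol.
n(KOH) used = 0.3324 x 0.01923 = 0.006392 mol, which equals the excess n(HBr).
So n(HBr) consumed by the sample = 0.01914 - 0.006392 = 0.01275 mol.
n(ZnO) = 0.01275 / 2 = 0.006375 mol.
mass ZnO = 0.006375 x 81.38 = 0.5188 g, so %ZnO = 0.5188/0.7024 x 100 = 73.9%.

73.9%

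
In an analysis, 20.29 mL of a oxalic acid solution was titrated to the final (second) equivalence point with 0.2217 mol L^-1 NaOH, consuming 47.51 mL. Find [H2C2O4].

0.260 M

n(NaOH) = 0.2217 x 0.04751 = 0.01053 mol.
At the final (second) equivalence point, 2 mol OH^- react per mol H2C2O4, so n(H2C2O4) = 0.01053 / 2 = 0.005266 mol.
[H2C2O4] = 0.005266 / 0.02029 L = 0.260 M.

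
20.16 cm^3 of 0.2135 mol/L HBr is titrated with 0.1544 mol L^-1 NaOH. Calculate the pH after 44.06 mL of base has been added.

n(acid) = 0.2135 x 0.02016 = 0.004304 mol; n(NaOH) added = 0.1544 x 0.04406 = 0.006803 mol.
Base is in excess by 0.006803 - 0.004304 = 0.002499 mol in a total volume of 0.06422 L.
[OH^-] = 0.002499/0.06422 = 0.03891 M, so pOH = 1.41 and pH = 14.00 - 1.41 = 12.59.

12.59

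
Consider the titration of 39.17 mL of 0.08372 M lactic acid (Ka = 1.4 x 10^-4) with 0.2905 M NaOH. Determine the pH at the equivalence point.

n(HC3H5O3) = 0.08372 x 0.03917 = 0.003279 mol; V(NaOH) at equivalence = 0.003279/0.2905 = 0.01129 L.
At equivalence all the acid is converted to C3H5O3-; total volume = 0.03917 + 0.01129 = 0.05046 L, so [C3H5O3-] = 0.003279/0.05046 = 0.06499 M.
Kb = Kw/Ka = 1.0e-14 / 1.4 x 10^-4 = 7.14e-11.
[OH^-] = sqrt(Kb x [C3H5O3-]) = sqrt(7.14e-11 x 0.06499) = 2.15e-6 M.
pOH = 5.67, so pH = 14.00 - 5.67 = 8.33.

8.33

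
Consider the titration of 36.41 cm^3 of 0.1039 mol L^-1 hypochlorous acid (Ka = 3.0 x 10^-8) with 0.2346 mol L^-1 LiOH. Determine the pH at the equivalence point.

10.19

n(HClO) = 0.1039 x 0.03641 = 0.003783 mol; V(LiOH) at equivalence = 0.003783/0.2346 = 0.01613 L.
At equivalence all the acid is converted to ClO-; total volume = 0.03641 + 0.01613 = 0.05254 L, so [ClO-] = 0.003783/0.05254 = 0.07201 M.
Kb = Kw/Ka = 1.0e-14 / 3.0 x 10^-8 = 3.33e-7.
[OH^-] = sqrt(Kb x [ClO-]) = sqrt(3.33e-7 x 0.07201) = 0.000155 M.
pOH = 3.81, so pH = 14.00 - 3.81 = 10.19.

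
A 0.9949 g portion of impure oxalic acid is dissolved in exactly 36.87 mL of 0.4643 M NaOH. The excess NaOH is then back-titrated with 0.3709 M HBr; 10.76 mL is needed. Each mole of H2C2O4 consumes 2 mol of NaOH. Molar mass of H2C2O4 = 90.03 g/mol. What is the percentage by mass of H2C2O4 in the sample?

59.4%

Total n(NaOH) added = 0.4643 x 0.03687 = 0.01712 mol.
n(HBr) used = 0.3709 x 0.01076 = 0.003991 mol, which equals the excess n(NaOH).
So n(NaOH) consumed by the sample = 0.01712 - 0.003991 = 0.01313 mol.
n(H2C2O4) = 0.01313 / 2 = 0.006564 mol.
mass H2C2O4 = 0.006564 x 90.03 = 0.5910 g, so %H2C2O4 = 0.5910/0.9949 x 100 = 59.4%.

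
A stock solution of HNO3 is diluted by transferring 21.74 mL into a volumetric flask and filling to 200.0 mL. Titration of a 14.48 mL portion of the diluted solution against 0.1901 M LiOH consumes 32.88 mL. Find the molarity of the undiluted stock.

3.97 M

n(LiOH) = 0.1901 x 0.03288 = 0.006250 mol.
n(HNO3) in the aliquot = 0.006250 mol.
[diluted HNO3] = 0.006250 / 0.01448 = 0.4317 M.
Dilution factor = 200.0/21.74 = 9.200, so [stock] = 0.4317 x 9.200 = 3.97 M.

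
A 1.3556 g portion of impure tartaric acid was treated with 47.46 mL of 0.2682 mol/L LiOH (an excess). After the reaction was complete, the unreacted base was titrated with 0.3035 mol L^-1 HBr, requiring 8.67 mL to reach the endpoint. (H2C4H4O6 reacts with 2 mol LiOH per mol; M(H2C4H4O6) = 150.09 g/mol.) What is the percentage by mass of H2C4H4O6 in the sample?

Total n(LiOH) added = 0.2682 x 0.04746 = 0.01273 mol.
n(HBr) used = 0.3035 x 0.008670 = 0.002631 mol, which equals the excess n(LiOH).
So n(LiOH) consumed by the sample = 0.01273 - 0.002631 = 0.01010 mol.
n(H2C4H4O6) = 0.01010 / 2 = 0.005049 mol.
mass H2C4H4O6 = 0.005049 x 150.09 = 0.7578 g, so %H2C4H4O6 = 0.7578/1.3556 x 100 = 55.9%.

55.9%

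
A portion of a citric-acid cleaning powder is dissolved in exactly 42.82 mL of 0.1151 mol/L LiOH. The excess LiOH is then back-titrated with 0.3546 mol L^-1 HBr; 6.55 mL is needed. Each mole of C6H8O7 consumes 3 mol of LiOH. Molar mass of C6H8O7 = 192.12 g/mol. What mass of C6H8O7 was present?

0.167 g

Total n(LiOH) added = 0.1151 x 0.04282 = 0.004929 mol.
n(HBr) used = 0.3546 x 0.006550 = 0.002323 mol, which equals the excess n(LiOH).
So n(LiOH) consumed by the sample = 0.004929 - 0.002323 = 0.002606 mol.
n(C6H8O7) = 0.002606 / 3 = 0.0008687 mol.
mass = 0.0008687 mol x 192.12 g/mol = 0.167 g.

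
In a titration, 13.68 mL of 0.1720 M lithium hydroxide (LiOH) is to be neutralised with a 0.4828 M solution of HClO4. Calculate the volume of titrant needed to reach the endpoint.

n(LiOH) = 0.1720 mol/L x 0.01368 L = 0.002353 mol.
At equivalence n(HClO4) = n(LiOH) = 0.002353 mol.
V(HClO4) = 0.002353 / 0.4828 = 0.004874 L = 4.87 mL.

4.87 mL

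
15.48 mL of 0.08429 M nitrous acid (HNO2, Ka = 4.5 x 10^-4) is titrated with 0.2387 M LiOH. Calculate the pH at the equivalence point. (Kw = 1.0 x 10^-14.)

n(HNO2) = 0.08429 x 0.01548 = 0.001305 mol; V(LiOH) at equivalence = 0.001305/0.2387 = 0.005466 L.
At equivalence all the acid is converted to NO2-; total volume = 0.01548 + 0.005466 = 0.02095 L, so [NO2-] = 0.001305/0.02095 = 0.06229 M.
Kb = Kw/Ka = 1.0e-14 / 4.5 x 10^-4 = 2.22e-11.
[OH^-] = sqrt(Kb x [NO2-]) = sqrt(2.22e-11 x 0.06229) = 1.18e-6 M.
pOH = 5.93, so pH = 14.00 - 5.93 = 8.07.

8.07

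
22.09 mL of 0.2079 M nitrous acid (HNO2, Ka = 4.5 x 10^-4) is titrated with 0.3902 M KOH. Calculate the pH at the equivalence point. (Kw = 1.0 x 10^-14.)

8.24

n(HNO2) = 0.2079 x 0.02209 = 0.004593 mol; V(KOH) at equivalence = 0.004593/0.3902 = 0.01177 L.
At equivalence all the acid is converted to NO2-; total volume = 0.02209 + 0.01177 = 0.03386 L, so [NO2-] = 0.004593/0.03386 = 0.1356 M.
Kb = Kw/Ka = 1.0e-14 / 4.5 x 10^-4 = 2.22e-11.
[OH^-] = sqrt(Kb x [NO2-]) = sqrt(2.22e-11 x 0.1356) = 1.74e-6 M.
pOH = 5.76, so pH = 14.00 - 5.76 = 8.24.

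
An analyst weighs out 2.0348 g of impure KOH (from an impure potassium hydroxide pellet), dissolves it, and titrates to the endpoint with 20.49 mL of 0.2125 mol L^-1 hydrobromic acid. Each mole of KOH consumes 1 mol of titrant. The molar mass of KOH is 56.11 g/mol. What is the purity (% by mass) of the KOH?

n(HBr) = 0.2125 x 0.02049 = 0.004354 mol.
n(KOH) = 0.004354 / 1 = 0.004354 mol.
mass of KOH = 0.004354 x 56.11 = 0.2443 g.
% purity = 0.2443 / 2.0348 x 100 = 12.0%.

12.0%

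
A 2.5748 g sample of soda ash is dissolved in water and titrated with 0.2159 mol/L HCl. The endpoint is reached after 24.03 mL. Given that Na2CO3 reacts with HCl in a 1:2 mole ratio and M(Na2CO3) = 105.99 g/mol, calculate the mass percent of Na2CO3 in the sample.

10.7%

n(HCl) = 0.2159 x 0.02403 = 0.005188 mol.
n(Na2CO3) = 0.005188 / 2 = 0.002594 mol.
mass of Na2CO3 = 0.002594 x 105.99 = 0.2749 g.
% purity = 0.2749 / 2.5748 x 100 = 10.7%.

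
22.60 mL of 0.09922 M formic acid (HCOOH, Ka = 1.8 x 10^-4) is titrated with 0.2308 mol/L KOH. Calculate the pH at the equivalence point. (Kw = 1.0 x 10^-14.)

n(HCOOH) = 0.09922 x 0.02260 = 0.002242 mol; V(KOH) at equivalence = 0.002242/0.2308 = 0.009716 L.
At equivalence all the acid is converted to HCOO-; total volume = 0.02260 + 0.009716 = 0.03232 L, so [HCOO-] = 0.002242/0.03232 = 0.06939 M.
Kb = Kw/Ka = 1.0e-14 / 1.8 x 10^-4 = 5.56e-11.
[OH^-] = sqrt(Kb x [HCOO-]) = sqrt(5.56e-11 x 0.06939) = 1.96e-6 M.
pOH = 5.71, so pH = 14.00 - 5.71 = 8.29.

8.29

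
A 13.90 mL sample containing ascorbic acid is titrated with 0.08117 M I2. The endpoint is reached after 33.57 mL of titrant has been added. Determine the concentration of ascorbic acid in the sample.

n(I2) = 0.08117 x 0.03357 = 0.002725 mol.
From the balanced equation, 1 mol I2 reacts with 1 mol ascorbic acid, so n(ascorbic acid) = 0.002725 x 1/1 = 0.002725 mol.
[ascorbic acid] = 0.002725 / 0.01390 L = 0.196 M.

0.196 M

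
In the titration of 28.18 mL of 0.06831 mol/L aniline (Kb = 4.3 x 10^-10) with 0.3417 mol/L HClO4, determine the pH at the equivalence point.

n(C6H5NH2) = 0.06831 x 0.02818 = 0.001925 mol; V(HClO4) at equivalence = 0.001925/0.3417 = 0.005634 L.
At equivalence the base is fully converted to C6H5NH3+; total volume = 0.03381 L, so [C6H5NH3+] = 0.001925/0.03381 = 0.05693 M.
Ka(C6H5NH3+) = Kw/Kb = 1.0e-14 / 4.3 x 10^-10 = 2.33e-5.
[H^+] = sqrt(Ka x [C6H5NH3+]) = sqrt(2.33e-5 x 0.05693) = 0.00115 M.
pH = -log(0.00115) = 2.94.

2.94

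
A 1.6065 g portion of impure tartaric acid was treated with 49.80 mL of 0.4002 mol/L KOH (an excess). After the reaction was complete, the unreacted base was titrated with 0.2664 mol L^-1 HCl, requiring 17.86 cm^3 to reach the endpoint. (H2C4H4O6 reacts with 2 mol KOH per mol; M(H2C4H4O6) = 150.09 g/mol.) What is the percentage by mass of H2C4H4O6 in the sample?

70.9%

Total n(KOH) added = 0.4002 x 0.04980 = 0.01993 mol.
n(HCl) used = 0.2664 x 0.01786 = 0.004758 mol, which equals the excess n(KOH).
So n(KOH) consumed by the sample = 0.01993 - 0.004758 = 0.01517 mol.
n(H2C4H4O6) = 0.01517 / 2 = 0.007586 mol.
mass H2C4H4O6 = 0.007586 x 150.09 = 1.139 g, so %H2C4H4O6 = 1.139/1.6065 x 100 = 70.9%.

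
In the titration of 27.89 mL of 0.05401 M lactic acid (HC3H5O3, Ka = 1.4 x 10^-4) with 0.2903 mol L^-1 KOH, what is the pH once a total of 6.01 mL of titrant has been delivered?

11.85

n(acid) = 0.05401 x 0.02789 = 0.001506 mol; n(KOH) added = 0.2903 x 0.006010 = 0.001745 mol.
Base is in excess by 0.001745 - 0.001506 = 0.0002384 mol in a total volume of 0.03390 L.
[OH^-] = 0.0002384/0.03390 = 0.007031 M, so pOH = 2.15 and pH = 14.00 - 2.15 = 11.85.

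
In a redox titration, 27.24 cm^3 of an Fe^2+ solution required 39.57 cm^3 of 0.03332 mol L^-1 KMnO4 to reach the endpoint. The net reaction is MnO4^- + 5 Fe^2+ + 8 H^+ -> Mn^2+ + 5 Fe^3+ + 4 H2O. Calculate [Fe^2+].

n(KMnO4) = 0.03332 x 0.03957 = 0.001318 mol.
From the balanced equation, 1 mol KMnO4 reacts with 5 mol Fe^2+, so n(Fe^2+) = 0.001318 x 5/1 = 0.006592 mol.
[Fe^2+] = 0.006592 / 0.02724 L = 0.242 M.

0.242 M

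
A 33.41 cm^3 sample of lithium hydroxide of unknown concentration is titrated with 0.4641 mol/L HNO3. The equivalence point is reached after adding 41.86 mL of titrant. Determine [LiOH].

0.581 M

n(HNO3) delivered = 0.4641 x 0.04186 = 0.01943 mol.
For a 1:1 reaction, n(LiOH) = 0.01943 mol.
[LiOH] = 0.01943 mol / 0.03341 L = 0.581 M.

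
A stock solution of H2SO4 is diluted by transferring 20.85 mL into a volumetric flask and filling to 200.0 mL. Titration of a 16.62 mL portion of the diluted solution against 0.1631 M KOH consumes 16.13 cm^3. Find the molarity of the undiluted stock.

0.759 M

n(KOH) = 0.1631 x 0.01613 = 0.002631 mol.
n(H2SO4) in the aliquot = 0.002631 x 1/2 = 0.001315 mol.
[diluted H2SO4] = 0.001315 / 0.01662 = 0.07915 M.
Dilution factor = 200.0/20.85 = 9.592, so [stock] = 0.07915 x 9.592 = 0.759 M.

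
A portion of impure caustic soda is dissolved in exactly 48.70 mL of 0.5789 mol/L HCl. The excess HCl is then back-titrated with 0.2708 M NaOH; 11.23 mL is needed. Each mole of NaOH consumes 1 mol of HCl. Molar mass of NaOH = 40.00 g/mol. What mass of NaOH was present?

Total n(HCl) added = 0.5789 x 0.04870 = 0.02819 mol.
n(NaOH) used = 0.2708 x 0.01123 = 0.003041 mol, which equals the excess n(HCl).
So n(HCl) consumed by the sample = 0.02819 - 0.003041 = 0.02515 mol.
n(NaOH) = 0.02515 / 1 = 0.02515 mol.
mass = 0.02515 mol x 40.00 g/mol = 1.01 g.

1.01 g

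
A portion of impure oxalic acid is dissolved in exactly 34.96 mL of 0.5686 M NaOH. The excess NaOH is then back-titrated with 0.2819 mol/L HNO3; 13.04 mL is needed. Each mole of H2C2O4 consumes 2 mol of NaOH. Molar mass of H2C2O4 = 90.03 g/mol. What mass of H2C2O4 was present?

Total n(NaOH) added = 0.5686 x 0.03496 = 0.01988 mol.
n(HNO3) used = 0.2819 x 0.01304 = 0.003676 mol, which equals the excess n(NaOH).
So n(NaOH) consumed by the sample = 0.01988 - 0.003676 = 0.01620 mol.
n(H2C2O4) = 0.01620 / 2 = 0.008101 mol.
mass = 0.008101 mol x 90.03 g/mol = 0.729 g.

0.729 g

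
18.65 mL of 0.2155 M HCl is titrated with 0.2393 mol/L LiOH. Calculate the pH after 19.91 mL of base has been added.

12.29

n(acid) = 0.2155 x 0.01865 = 0.004019 mol; n(LiOH) added = 0.2393 x 0.01991 = 0.004764 mol.
Base is in excess by 0.004764 - 0.004019 = 0.0007454 mol in a total volume of 0.03856 L.
[OH^-] = 0.0007454/0.03856 = 0.01933 M, so pOH = 1.71 and pH = 14.00 - 1.71 = 12.29.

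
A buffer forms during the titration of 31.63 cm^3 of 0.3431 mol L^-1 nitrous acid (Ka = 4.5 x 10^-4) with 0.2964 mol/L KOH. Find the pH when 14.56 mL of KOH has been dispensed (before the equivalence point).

3.17

Initial n(HNO2) = 0.3431 x 0.03163 = 0.01085 mol.
n(KOH) added = 0.2964 x 0.01456 = 0.004316 mol, converting that many moles of HNO2 to NO2-.
Remaining n(HNO2) = 0.006537 mol; n(NO2-) = 0.004316 mol.
By Henderson-Hasselbalch, pH = pKa + log([A^-]/[HA]) = 3.35 + log(0.004316/0.006537) = 3.35 + (-0.18) = 3.17.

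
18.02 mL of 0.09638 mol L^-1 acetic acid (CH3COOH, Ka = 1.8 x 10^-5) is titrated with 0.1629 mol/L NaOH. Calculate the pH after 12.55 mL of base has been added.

n(acid) = 0.09638 x 0.01802 = 0.001737 mol; n(NaOH) added = 0.1629 x 0.01255 = 0.002044 mol.
Base is in excess by 0.002044 - 0.001737 = 0.0003076 mol in a total volume of 0.03057 L.
[OH^-] = 0.0003076/0.03057 = 0.01006 M, so pOH = 2.00 and pH = 14.00 - 2.00 = 12.00.

12.00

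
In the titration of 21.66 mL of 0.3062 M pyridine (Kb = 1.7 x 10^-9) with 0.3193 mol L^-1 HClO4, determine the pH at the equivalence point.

3.02

n(C5H5N) = 0.3062 x 0.02166 = 0.006632 mol; V(HClO4) at equivalence = 0.006632/0.3193 = 0.02077 L.
At equivalence the base is fully converted to C5H5NH+; total volume = 0.04243 L, so [C5H5NH+] = 0.006632/0.04243 = 0.1563 M.
Ka(C5H5NH+) = Kw/Kb = 1.0e-14 / 1.7 x 10^-9 = 5.88e-6.
[H^+] = sqrt(Ka x [C5H5NH+]) = sqrt(5.88e-6 x 0.1563) = 0.000959 M.
pH = -log(0.000959) = 3.02.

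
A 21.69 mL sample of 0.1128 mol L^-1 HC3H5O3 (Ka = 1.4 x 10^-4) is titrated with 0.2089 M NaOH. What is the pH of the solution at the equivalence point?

8.36

n(HC3H5O3) = 0.1128 x 0.02169 = 0.002447 mol; V(NaOH) at equivalence = 0.002447/0.2089 = 0.01171 L.
At equivalence all the acid is converted to C3H5O3-; total volume = 0.02169 + 0.01171 = 0.03340 L, so [C3H5O3-] = 0.002447/0.03340 = 0.07325 M.
Kb = Kw/Ka = 1.0e-14 / 1.4 x 10^-4 = 7.14e-11.
[OH^-] = sqrt(Kb x [C3H5O3-]) = sqrt(7.14e-11 x 0.07325) = 2.29e-6 M.
pOH = 5.64, so pH = 14.00 - 5.64 = 8.36.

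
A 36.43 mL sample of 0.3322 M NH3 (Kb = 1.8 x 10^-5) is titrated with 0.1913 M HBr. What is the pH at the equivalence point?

5.09

n(NH3) = 0.3322 x 0.03643 = 0.01210 mol; V(HBr) at equivalence = 0.01210/0.1913 = 0.06326 L.
At equivalence the base is fully converted to NH4+; total volume = 0.09969 L, so [NH4+] = 0.01210/0.09969 = 0.1214 M.
Ka(NH4+) = Kw/Kb = 1.0e-14 / 1.8 x 10^-5 = 5.56e-10.
[H^+] = sqrt(Ka x [NH4+]) = sqrt(5.56e-10 x 0.1214) = 8.21e-6 M.
pH = -log(8.21e-6) = 5.09.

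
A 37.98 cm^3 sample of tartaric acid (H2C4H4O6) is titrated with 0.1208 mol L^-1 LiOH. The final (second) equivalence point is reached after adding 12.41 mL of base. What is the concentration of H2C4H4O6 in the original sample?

n(LiOH) = 0.1208 x 0.01241 = 0.001499 mol.
At the final (second) equivalence point, 2 mol OH^- react per mol H2C4H4O6, so n(H2C4H4O6) = 0.001499 / 2 = 0.0007496 mol.
[H2C4H4O6] = 0.0007496 / 0.03798 L = 0.0197 M.

0.0197 M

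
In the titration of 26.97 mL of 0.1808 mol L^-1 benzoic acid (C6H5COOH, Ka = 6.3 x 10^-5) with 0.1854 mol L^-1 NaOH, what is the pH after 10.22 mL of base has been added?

4.00

Initial n(C6H5COOH) = 0.1808 x 0.02697 = 0.004876 mol.
n(NaOH) added = 0.1854 x 0.01022 = 0.001895 mol, converting that many moles of C6H5COOH to C6H5COO-.
Remaining n(C6H5COOH) = 0.002981 mol; n(C6H5COO-) = 0.001895 mol.
By Henderson-Hasselbalch, pH = pKa + log([A^-]/[HA]) = 4.20 + log(0.001895/0.002981) = 4.20 + (-0.20) = 4.00.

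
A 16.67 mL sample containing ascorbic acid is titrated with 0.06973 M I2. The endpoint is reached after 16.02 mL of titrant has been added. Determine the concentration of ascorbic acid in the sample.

0.0670 M

n(I2) = 0.06973 x 0.01602 = 0.001117 mol.
From the balanced equation, 1 mol I2 reacts with 1 mol ascorbic acid, so n(ascorbic acid) = 0.001117 x 1/1 = 0.001117 mol.
[ascorbic acid] = 0.001117 / 0.01667 L = 0.0670 M.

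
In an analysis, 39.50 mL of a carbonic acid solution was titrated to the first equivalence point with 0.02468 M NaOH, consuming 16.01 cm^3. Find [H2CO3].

0.0100 M

n(NaOH) = 0.02468 x 0.01601 = 0.0003951 mol.
At the first equivalence point, 1 mol OH^- react per mol H2CO3, so n(H2CO3) = 0.0003951 / 1 = 0.0003951 mol.
[H2CO3] = 0.0003951 / 0.03950 L = 0.0100 M.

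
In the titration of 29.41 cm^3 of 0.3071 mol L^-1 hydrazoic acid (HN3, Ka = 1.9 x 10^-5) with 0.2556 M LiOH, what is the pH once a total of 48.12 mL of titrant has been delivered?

12.62

n(acid) = 0.3071 x 0.02941 = 0.009032 mol; n(LiOH) added = 0.2556 x 0.04812 = 0.01230 mol.
Base is in excess by 0.01230 - 0.009032 = 0.003268 mol in a total volume of 0.07753 L.
[OH^-] = 0.003268/0.07753 = 0.04215 M, so pOH = 1.38 and pH = 14.00 - 1.38 = 12.62.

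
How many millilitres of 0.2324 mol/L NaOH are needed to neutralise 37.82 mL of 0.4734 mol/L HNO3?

77.0 mL

n(HNO3) = 0.4734 mol/L x 0.03782 L = 0.01790 mol.
At equivalence n(NaOH) = n(HNO3) = 0.01790 mol.
V(NaOH) = 0.01790 / 0.2324 = 0.07704 L = 77.0 mL.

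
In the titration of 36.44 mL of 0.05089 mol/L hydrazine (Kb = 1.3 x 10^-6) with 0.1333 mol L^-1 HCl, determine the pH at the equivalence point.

n(N2H4) = 0.05089 x 0.03644 = 0.001854 mol; V(HCl) at equivalence = 0.001854/0.1333 = 0.01391 L.
At equivalence the base is fully converted to N2H5+; total volume = 0.05035 L, so [N2H5+] = 0.001854/0.05035 = 0.03683 M.
Ka(N2H5+) = Kw/Kb = 1.0e-14 / 1.3 x 10^-6 = 7.69e-9.
[H^+] = sqrt(Ka x [N2H5+]) = sqrt(7.69e-9 x 0.03683) = 1.68e-5 M.
pH = -log(1.68e-5) = 4.77.

4.77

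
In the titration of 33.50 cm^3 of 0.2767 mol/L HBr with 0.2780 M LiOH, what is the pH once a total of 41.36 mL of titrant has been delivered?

12.47

n(acid) = 0.2767 x 0.03350 = 0.009269 mol; n(LiOH) added = 0.2780 x 0.04136 = 0.01150 mol.
Base is in excess by 0.01150 - 0.009269 = 0.002229 mol in a total volume of 0.07486 L.
[OH^-] = 0.002229/0.07486 = 0.02977 M, so pOH = 1.53 and pH = 14.00 - 1.53 = 12.47.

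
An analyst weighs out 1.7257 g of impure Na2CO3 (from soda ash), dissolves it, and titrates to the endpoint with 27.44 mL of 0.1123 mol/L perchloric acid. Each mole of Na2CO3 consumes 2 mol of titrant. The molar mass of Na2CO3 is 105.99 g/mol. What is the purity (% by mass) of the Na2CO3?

n(HClO4) = 0.1123 x 0.02744 = 0.003082 mol.
n(Na2CO3) = 0.003082 / 2 = 0.001541 mol.
mass of Na2CO3 = 0.001541 x 105.99 = 0.1633 g.
% purity = 0.1633 / 1.7257 x 100 = 9.46%.

9.46%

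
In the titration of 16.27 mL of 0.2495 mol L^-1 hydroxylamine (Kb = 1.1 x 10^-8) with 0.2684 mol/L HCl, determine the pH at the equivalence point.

n(NH2OH) = 0.2495 x 0.01627 = 0.004059 mol; V(HCl) at equivalence = 0.004059/0.2684 = 0.01512 L.
At equivalence the base is fully converted to NH3OH+; total volume = 0.03139 L, so [NH3OH+] = 0.004059/0.03139 = 0.1293 M.
Ka(NH3OH+) = Kw/Kb = 1.0e-14 / 1.1 x 10^-8 = 9.09e-7.
[H^+] = sqrt(Ka x [NH3OH+]) = sqrt(9.09e-7 x 0.1293) = 0.000343 M.
pH = -log(0.000343) = 3.46.

3.46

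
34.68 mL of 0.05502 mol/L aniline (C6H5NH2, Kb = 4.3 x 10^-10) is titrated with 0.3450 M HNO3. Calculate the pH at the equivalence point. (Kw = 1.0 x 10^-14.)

2.98

n(C6H5NH2) = 0.05502 x 0.03468 = 0.001908 mol; V(HNO3) at equivalence = 0.001908/0.3450 = 0.005531 L.
At equivalence the base is fully converted to C6H5NH3+; total volume = 0.04021 L, so [C6H5NH3+] = 0.001908/0.04021 = 0.04745 M.
Ka(C6H5NH3+) = Kw/Kb = 1.0e-14 / 4.3 x 10^-10 = 2.33e-5.
[H^+] = sqrt(Ka x [C6H5NH3+]) = sqrt(2.33e-5 x 0.04745) = 0.00105 M.
pH = -log(0.00105) = 2.98.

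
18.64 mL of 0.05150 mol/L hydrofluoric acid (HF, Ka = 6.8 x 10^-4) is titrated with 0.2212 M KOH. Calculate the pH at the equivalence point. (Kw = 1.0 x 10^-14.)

n(HF) = 0.05150 x 0.01864 = 0.0009600 mol; V(KOH) at equivalence = 0.0009600/0.2212 = 0.004340 L.
At equivalence all the acid is converted to F-; total volume = 0.01864 + 0.004340 = 0.02298 L, so [F-] = 0.0009600/0.02298 = 0.04177 M.
Kb = Kw/Ka = 1.0e-14 / 6.8 x 10^-4 = 1.47e-11.
[OH^-] = sqrt(Kb x [F-]) = sqrt(1.47e-11 x 0.04177) = 7.84e-7 M.
pOH = 6.11, so pH = 14.00 - 6.11 = 7.89.

7.89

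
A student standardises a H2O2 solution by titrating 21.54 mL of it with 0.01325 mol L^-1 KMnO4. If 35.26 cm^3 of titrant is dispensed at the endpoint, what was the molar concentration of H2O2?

n(KMnO4) = 0.01325 x 0.03526 = 0.0004672 mol.
From the balanced equation, 2 mol KMnO4 reacts with 5 mol H2O2, so n(H2O2) = 0.0004672 x 5/2 = 0.001168 mol.
[H2O2] = 0.001168 / 0.02154 L = 0.0542 M.

0.0542 M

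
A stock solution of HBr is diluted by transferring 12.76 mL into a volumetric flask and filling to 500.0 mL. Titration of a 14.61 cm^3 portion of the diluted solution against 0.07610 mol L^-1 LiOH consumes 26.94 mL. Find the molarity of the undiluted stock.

5.50 M

n(LiOH) = 0.07610 x 0.02694 = 0.002050 mol.
n(HBr) in the aliquot = 0.002050 mol.
[diluted HBr] = 0.002050 / 0.01461 = 0.1403 M.
Dilution factor = 500.0/12.76 = 39.18, so [stock] = 0.1403 x 39.18 = 5.50 M.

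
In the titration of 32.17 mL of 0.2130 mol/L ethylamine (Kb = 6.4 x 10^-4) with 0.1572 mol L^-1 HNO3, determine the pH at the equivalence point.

n(C2H5NH2) = 0.2130 x 0.03217 = 0.006852 mol; V(HNO3) at equivalence = 0.006852/0.1572 = 0.04359 L.
At equivalence the base is fully converted to C2H5NH3+; total volume = 0.07576 L, so [C2H5NH3+] = 0.006852/0.07576 = 0.09045 M.
Ka(C2H5NH3+) = Kw/Kb = 1.0e-14 / 6.4 x 10^-4 = 1.56e-11.
[H^+] = sqrt(Ka x [C2H5NH3+]) = sqrt(1.56e-11 x 0.09045) = 1.19e-6 M.
pH = -log(1.19e-6) = 5.92.

5.92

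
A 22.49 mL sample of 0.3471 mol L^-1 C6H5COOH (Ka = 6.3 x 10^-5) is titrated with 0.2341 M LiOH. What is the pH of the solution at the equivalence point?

n(C6H5COOH) = 0.3471 x 0.02249 = 0.007806 mol; V(LiOH) at equivalence = 0.007806/0.2341 = 0.03335 L.
At equivalence all the acid is converted to C6H5COO-; total volume = 0.02249 + 0.03335 = 0.05584 L, so [C6H5COO-] = 0.007806/0.05584 = 0.1398 M.
Kb = Kw/Ka = 1.0e-14 / 6.3 x 10^-5 = 1.59e-10.
[OH^-] = sqrt(Kb x [C6H5COO-]) = sqrt(1.59e-10 x 0.1398) = 4.71e-6 M.
pOH = 5.33, so pH = 14.00 - 5.33 = 8.67.

8.67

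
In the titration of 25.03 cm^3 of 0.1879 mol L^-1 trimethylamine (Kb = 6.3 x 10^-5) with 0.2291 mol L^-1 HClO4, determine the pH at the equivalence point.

5.39

n((CH3)3N) = 0.1879 x 0.02503 = 0.004703 mol; V(HClO4) at equivalence = 0.004703/0.2291 = 0.02053 L.
At equivalence the base is fully converted to (CH3)3NH+; total volume = 0.04556 L, so [(CH3)3NH+] = 0.004703/0.04556 = 0.1032 M.
Ka((CH3)3NH+) = Kw/Kb = 1.0e-14 / 6.3 x 10^-5 = 1.59e-10.
[H^+] = sqrt(Ka x [(CH3)3NH+]) = sqrt(1.59e-10 x 0.1032) = 4.05e-6 M.
pH = -log(4.05e-6) = 5.39.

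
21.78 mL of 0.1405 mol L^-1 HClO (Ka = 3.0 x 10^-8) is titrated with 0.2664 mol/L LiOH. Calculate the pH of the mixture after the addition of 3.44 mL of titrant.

Initial n(HClO) = 0.1405 x 0.02178 = 0.003060 mol.
n(LiOH) added = 0.2664 x 0.003440 = 0.0009164 mol, converting that many moles of HClO to ClO-.
Remaining n(HClO) = 0.002144 mol; n(ClO-) = 0.0009164 mol.
By Henderson-Hasselbalch, pH = pKa + log([A^-]/[HA]) = 7.52 + log(0.0009164/0.002144) = 7.52 + (-0.37) = 7.15.

7.15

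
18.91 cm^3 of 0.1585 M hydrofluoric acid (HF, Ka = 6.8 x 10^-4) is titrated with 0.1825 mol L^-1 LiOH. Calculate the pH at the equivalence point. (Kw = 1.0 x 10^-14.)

8.05

n(HF) = 0.1585 x 0.01891 = 0.002997 mol; V(LiOH) at equivalence = 0.002997/0.1825 = 0.01642 L.
At equivalence all the acid is converted to F-; total volume = 0.01891 + 0.01642 = 0.03533 L, so [F-] = 0.002997/0.03533 = 0.08483 M.
Kb = Kw/Ka = 1.0e-14 / 6.8 x 10^-4 = 1.47e-11.
[OH^-] = sqrt(Kb x [F-]) = sqrt(1.47e-11 x 0.08483) = 1.12e-6 M.
pOH = 5.95, so pH = 14.00 - 5.95 = 8.05.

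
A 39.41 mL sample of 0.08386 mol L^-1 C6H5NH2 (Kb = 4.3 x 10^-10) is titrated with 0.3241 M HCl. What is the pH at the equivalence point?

2.90

n(C6H5NH2) = 0.08386 x 0.03941 = 0.003305 mol; V(HCl) at equivalence = 0.003305/0.3241 = 0.01020 L.
At equivalence the base is fully converted to C6H5NH3+; total volume = 0.04961 L, so [C6H5NH3+] = 0.003305/0.04961 = 0.06662 M.
Ka(C6H5NH3+) = Kw/Kb = 1.0e-14 / 4.3 x 10^-10 = 2.33e-5.
[H^+] = sqrt(Ka x [C6H5NH3+]) = sqrt(2.33e-5 x 0.06662) = 0.00124 M.
pH = -log(0.00124) = 2.90.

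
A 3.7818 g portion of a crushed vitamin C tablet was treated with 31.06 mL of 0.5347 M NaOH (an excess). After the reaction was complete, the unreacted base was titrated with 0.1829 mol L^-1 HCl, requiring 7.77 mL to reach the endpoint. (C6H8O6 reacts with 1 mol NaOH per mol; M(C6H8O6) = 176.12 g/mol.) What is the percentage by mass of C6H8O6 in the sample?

Total n(NaOH) added = 0.5347 x 0.03106 = 0.01661 mol.
n(HCl) used = 0.1829 x 0.007770 = 0.001421 mol, which equals the excess n(NaOH).
So n(NaOH) consumed by the sample = 0.01661 - 0.001421 = 0.01519 mol.
n(C6H8O6) = 0.01519 / 1 = 0.01519 mol.
mass C6H8O6 = 0.01519 x 176.12 = 2.675 g, so %C6H8O6 = 2.675/3.7818 x 100 = 70.7%.

70.7%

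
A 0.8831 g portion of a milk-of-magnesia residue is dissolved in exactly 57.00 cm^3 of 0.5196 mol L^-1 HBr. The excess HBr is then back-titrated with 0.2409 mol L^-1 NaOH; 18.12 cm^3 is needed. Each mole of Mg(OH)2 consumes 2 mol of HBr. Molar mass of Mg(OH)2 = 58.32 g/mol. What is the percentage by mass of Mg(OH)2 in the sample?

Total n(HBr) added = 0.5196 x 0.05700 = 0.02962 mol.
n(NaOH) used = 0.2409 x 0.01812 = 0.004365 mol, which equals the excess n(HBr).
So n(HBr) consumed by the sample = 0.02962 - 0.004365 = 0.02525 mol.
n(Mg(OH)2) = 0.02525 / 2 = 0.01263 mol.
mass Mg(OH)2 = 0.01263 x 58.32 = 0.7364 g, so %Mg(OH)2 = 0.7364/0.8831 x 100 = 83.4%.

83.4%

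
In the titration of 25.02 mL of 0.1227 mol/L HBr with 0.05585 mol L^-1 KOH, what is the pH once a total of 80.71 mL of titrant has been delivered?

n(acid) = 0.1227 x 0.02502 = 0.003070 mol; n(KOH) added = 0.05585 x 0.08071 = 0.004508 mol.
Base is in excess by 0.004508 - 0.003070 = 0.001438 mol in a total volume of 0.1057 L.
[OH^-] = 0.001438/0.1057 = 0.01360 M, so pOH = 1.87 and pH = 14.00 - 1.87 = 12.13.

12.13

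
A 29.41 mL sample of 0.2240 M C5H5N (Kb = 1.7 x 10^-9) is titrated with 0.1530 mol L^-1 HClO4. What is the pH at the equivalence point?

n(C5H5N) = 0.2240 x 0.02941 = 0.006588 mol; V(HClO4) at equivalence = 0.006588/0.1530 = 0.04306 L.
At equivalence the base is fully converted to C5H5NH+; total volume = 0.07247 L, so [C5H5NH+] = 0.006588/0.07247 = 0.09091 M.
Ka(C5H5NH+) = Kw/Kb = 1.0e-14 / 1.7 x 10^-9 = 5.88e-6.
[H^+] = sqrt(Ka x [C5H5NH+]) = sqrt(5.88e-6 x 0.09091) = 0.000731 M.
pH = -log(0.000731) = 3.14.

3.14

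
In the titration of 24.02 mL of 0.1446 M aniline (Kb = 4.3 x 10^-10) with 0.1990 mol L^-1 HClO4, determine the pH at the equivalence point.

2.86

n(C6H5NH2) = 0.1446 x 0.02402 = 0.003473 mol; V(HClO4) at equivalence = 0.003473/0.1990 = 0.01745 L.
At equivalence the base is fully converted to C6H5NH3+; total volume = 0.04147 L, so [C6H5NH3+] = 0.003473/0.04147 = 0.08375 M.
Ka(C6H5NH3+) = Kw/Kb = 1.0e-14 / 4.3 x 10^-10 = 2.33e-5.
[H^+] = sqrt(Ka x [C6H5NH3+]) = sqrt(2.33e-5 x 0.08375) = 0.00140 M.
pH = -log(0.00140) = 2.86.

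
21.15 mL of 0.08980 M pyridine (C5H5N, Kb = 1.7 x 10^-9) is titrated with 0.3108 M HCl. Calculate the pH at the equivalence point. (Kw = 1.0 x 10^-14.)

n(C5H5N) = 0.08980 x 0.02115 = 0.001899 mol; V(HCl) at equivalence = 0.001899/0.3108 = 0.006111 L.
At equivalence the base is fully converted to C5H5NH+; total volume = 0.02726 L, so [C5H5NH+] = 0.001899/0.02726 = 0.06967 M.
Ka(C5H5NH+) = Kw/Kb = 1.0e-14 / 1.7 x 10^-9 = 5.88e-6.
[H^+] = sqrt(Ka x [C5H5NH+]) = sqrt(5.88e-6 x 0.06967) = 0.000640 M.
pH = -log(0.000640) = 3.19.

3.19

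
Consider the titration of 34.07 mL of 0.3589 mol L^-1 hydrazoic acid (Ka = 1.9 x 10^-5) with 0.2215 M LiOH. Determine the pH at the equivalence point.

8.93

n(HN3) = 0.3589 x 0.03407 = 0.01223 mol; V(LiOH) at equivalence = 0.01223/0.2215 = 0.05520 L.
At equivalence all the acid is converted to N3-; total volume = 0.03407 + 0.05520 = 0.08927 L, so [N3-] = 0.01223/0.08927 = 0.1370 M.
Kb = Kw/Ka = 1.0e-14 / 1.9 x 10^-5 = 5.26e-10.
[OH^-] = sqrt(Kb x [N3-]) = sqrt(5.26e-10 x 0.1370) = 8.49e-6 M.
pOH = 5.07, so pH = 14.00 - 5.07 = 8.93.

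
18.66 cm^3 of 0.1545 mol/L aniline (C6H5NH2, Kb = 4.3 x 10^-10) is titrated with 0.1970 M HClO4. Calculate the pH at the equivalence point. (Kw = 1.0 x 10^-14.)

n(C6H5NH2) = 0.1545 x 0.01866 = 0.002883 mol; V(HClO4) at equivalence = 0.002883/0.1970 = 0.01463 L.
At equivalence the base is fully converted to C6H5NH3+; total volume = 0.03329 L, so [C6H5NH3+] = 0.002883/0.03329 = 0.08659 M.
Ka(C6H5NH3+) = Kw/Kb = 1.0e-14 / 4.3 x 10^-10 = 2.33e-5.
[H^+] = sqrt(Ka x [C6H5NH3+]) = sqrt(2.33e-5 x 0.08659) = 0.00142 M.
pH = -log(0.00142) = 2.85.

2.85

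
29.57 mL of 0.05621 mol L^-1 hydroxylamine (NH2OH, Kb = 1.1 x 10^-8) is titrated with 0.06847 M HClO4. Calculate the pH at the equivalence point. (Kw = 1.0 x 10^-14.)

n(NH2OH) = 0.05621 x 0.02957 = 0.001662 mol; V(HClO4) at equivalence = 0.001662/0.06847 = 0.02428 L.
At equivalence the base is fully converted to NH3OH+; total volume = 0.05385 L, so [NH3OH+] = 0.001662/0.05385 = 0.03087 M.
Ka(NH3OH+) = Kw/Kb = 1.0e-14 / 1.1 x 10^-8 = 9.09e-7.
[H^+] = sqrt(Ka x [NH3OH+]) = sqrt(9.09e-7 x 0.03087) = 0.000168 M.
pH = -log(0.000168) = 3.78.

3.78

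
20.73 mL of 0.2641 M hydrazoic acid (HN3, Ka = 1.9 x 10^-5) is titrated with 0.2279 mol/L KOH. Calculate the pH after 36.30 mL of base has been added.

12.69

n(acid) = 0.2641 x 0.02073 = 0.005475 mol; n(KOH) added = 0.2279 x 0.03630 = 0.008273 mol.
Base is in excess by 0.008273 - 0.005475 = 0.002798 mol in a total volume of 0.05703 L.
[OH^-] = 0.002798/0.05703 = 0.04906 M, so pOH = 1.31 and pH = 14.00 - 1.31 = 12.69.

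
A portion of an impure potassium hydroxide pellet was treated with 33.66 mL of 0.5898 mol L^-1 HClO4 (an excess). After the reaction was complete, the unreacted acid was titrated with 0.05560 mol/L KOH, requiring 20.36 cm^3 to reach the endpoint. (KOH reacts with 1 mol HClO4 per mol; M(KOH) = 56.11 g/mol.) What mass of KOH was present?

1.05 g

Total n(HClO4) added = 0.5898 x 0.03366 = 0.01985 mol.
n(KOH) used = 0.05560 x 0.02036 = 0.001132 mol, which equals the excess n(HClO4).
So n(HClO4) consumed by the sample = 0.01985 - 0.001132 = 0.01872 mol.
n(KOH) = 0.01872 / 1 = 0.01872 mol.
mass = 0.01872 mol x 56.11 g/mol = 1.05 g.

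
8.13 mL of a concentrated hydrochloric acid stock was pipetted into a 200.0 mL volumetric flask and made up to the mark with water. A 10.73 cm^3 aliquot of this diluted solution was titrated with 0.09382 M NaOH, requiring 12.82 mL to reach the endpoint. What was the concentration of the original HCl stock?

n(NaOH) = 0.09382 x 0.01282 = 0.001203 mol.
n(HCl) in the aliquot = 0.001203 mol.
[diluted HCl] = 0.001203 / 0.01073 = 0.1121 M.
Dilution factor = 200.0/8.130 = 24.60, so [stock] = 0.1121 x 24.60 = 2.76 M.

2.76 M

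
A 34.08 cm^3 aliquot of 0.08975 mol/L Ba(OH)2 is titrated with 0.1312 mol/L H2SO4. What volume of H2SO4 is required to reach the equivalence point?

23.3 mL

n(Ba(OH)2) = 0.08975 mol/L x 0.03408 L = 0.003059 mol.
At equivalence n(H2SO4) = n(Ba(OH)2) = 0.003059 mol.
V(H2SO4) = 0.003059 / 0.1312 = 0.02331 L = 23.3 mL.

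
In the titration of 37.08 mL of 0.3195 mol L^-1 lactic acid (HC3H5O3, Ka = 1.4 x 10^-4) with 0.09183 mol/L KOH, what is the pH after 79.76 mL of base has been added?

4.06

Initial n(HC3H5O3) = 0.3195 x 0.03708 = 0.01185 mol.
n(KOH) added = 0.09183 x 0.07976 = 0.007324 mol, converting that many moles of HC3H5O3 to C3H5O3-.
Remaining n(HC3H5O3) = 0.004523 mol; n(C3H5O3-) = 0.007324 mol.
By Henderson-Hasselbalch, pH = pKa + log([A^-]/[HA]) = 3.85 + log(0.007324/0.004523) = 3.85 + (+0.21) = 4.06.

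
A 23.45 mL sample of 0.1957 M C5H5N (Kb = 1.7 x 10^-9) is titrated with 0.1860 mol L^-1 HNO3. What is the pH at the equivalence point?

3.13

n(C5H5N) = 0.1957 x 0.02345 = 0.004589 mol; V(HNO3) at equivalence = 0.004589/0.1860 = 0.02467 L.
At equivalence the base is fully converted to C5H5NH+; total volume = 0.04812 L, so [C5H5NH+] = 0.004589/0.04812 = 0.09536 M.
Ka(C5H5NH+) = Kw/Kb = 1.0e-14 / 1.7 x 10^-9 = 5.88e-6.
[H^+] = sqrt(Ka x [C5H5NH+]) = sqrt(5.88e-6 x 0.09536) = 0.000749 M.
pH = -log(0.000749) = 3.13.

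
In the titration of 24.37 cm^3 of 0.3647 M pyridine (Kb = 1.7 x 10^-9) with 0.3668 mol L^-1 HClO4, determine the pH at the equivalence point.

n(C5H5N) = 0.3647 x 0.02437 = 0.008888 mol; V(HClO4) at equivalence = 0.008888/0.3668 = 0.02423 L.
At equivalence the base is fully converted to C5H5NH+; total volume = 0.04860 L, so [C5H5NH+] = 0.008888/0.04860 = 0.1829 M.
Ka(C5H5NH+) = Kw/Kb = 1.0e-14 / 1.7 x 10^-9 = 5.88e-6.
[H^+] = sqrt(Ka x [C5H5NH+]) = sqrt(5.88e-6 x 0.1829) = 0.00104 M.
pH = -log(0.00104) = 2.98.

2.98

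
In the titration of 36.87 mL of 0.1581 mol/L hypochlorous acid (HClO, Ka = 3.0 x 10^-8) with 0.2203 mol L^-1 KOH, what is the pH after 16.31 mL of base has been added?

Initial n(HClO) = 0.1581 x 0.03687 = 0.005829 mol.
n(KOH) added = 0.2203 x 0.01631 = 0.003593 mol, converting that many moles of HClO to ClO-.
Remaining n(HClO) = 0.002236 mol; n(ClO-) = 0.003593 mol.
By Henderson-Hasselbalch, pH = pKa + log([A^-]/[HA]) = 7.52 + log(0.003593/0.002236) = 7.52 + (+0.21) = 7.73.

7.73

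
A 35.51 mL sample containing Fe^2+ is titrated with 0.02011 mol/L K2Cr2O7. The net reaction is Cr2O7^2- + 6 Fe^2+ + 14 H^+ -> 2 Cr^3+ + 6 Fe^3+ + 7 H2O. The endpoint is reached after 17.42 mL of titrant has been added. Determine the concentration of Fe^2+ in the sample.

n(K2Cr2O7) = 0.02011 x 0.01742 = 0.0003503 mol.
From the balanced equation, 1 mol K2Cr2O7 reacts with 6 mol Fe^2+, so n(Fe^2+) = 0.0003503 x 6/1 = 0.002102 mol.
[Fe^2+] = 0.002102 / 0.03551 L = 0.0592 M.

0.0592 M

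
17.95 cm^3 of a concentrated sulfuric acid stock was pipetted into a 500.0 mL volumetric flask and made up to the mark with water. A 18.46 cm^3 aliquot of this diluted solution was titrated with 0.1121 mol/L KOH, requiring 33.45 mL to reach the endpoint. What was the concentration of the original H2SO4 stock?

2.83 M

n(KOH) = 0.1121 x 0.03345 = 0.003750 mol.
n(H2SO4) in the aliquot = 0.003750 x 1/2 = 0.001875 mol.
[diluted H2SO4] = 0.001875 / 0.01846 = 0.1016 M.
Dilution factor = 500.0/17.95 = 27.86, so [stock] = 0.1016 x 27.86 = 2.83 M.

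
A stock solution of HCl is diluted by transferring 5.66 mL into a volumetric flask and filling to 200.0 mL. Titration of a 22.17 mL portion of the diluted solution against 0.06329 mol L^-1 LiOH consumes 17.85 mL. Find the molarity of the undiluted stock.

n(LiOH) = 0.06329 x 0.01785 = 0.001130 mol.
n(HCl) in the aliquot = 0.001130 mol.
[diluted HCl] = 0.001130 / 0.02217 = 0.05096 M.
Dilution factor = 200.0/5.660 = 35.34, so [stock] = 0.05096 x 35.34 = 1.80 M.

1.80 M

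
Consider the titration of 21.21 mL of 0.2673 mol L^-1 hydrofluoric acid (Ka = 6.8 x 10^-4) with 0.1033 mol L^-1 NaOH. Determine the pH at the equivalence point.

8.02

n(HF) = 0.2673 x 0.02121 = 0.005669 mol; V(NaOH) at equivalence = 0.005669/0.1033 = 0.05488 L.
At equivalence all the acid is converted to F-; total volume = 0.02121 + 0.05488 = 0.07609 L, so [F-] = 0.005669/0.07609 = 0.07451 M.
Kb = Kw/Ka = 1.0e-14 / 6.8 x 10^-4 = 1.47e-11.
[OH^-] = sqrt(Kb x [F-]) = sqrt(1.47e-11 x 0.07451) = 1.05e-6 M.
pOH = 5.98, so pH = 14.00 - 5.98 = 8.02.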